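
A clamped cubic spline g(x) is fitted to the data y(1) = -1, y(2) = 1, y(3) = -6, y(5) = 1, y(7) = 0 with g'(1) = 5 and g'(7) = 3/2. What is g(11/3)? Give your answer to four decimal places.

Write m_i for g''(x_i). With h_i = 1, 1, 2, 2 and divided differences Δ_i = 2, -7, 7/2, -1/2, the continuity of g' gives the tridiagonal system
  1·m_0 + 4·m_1 + 1·m_2 = 6(Δ_1 - Δ_0) = -54
  1·m_1 + 6·m_2 + 2·m_3 = 6(Δ_2 - Δ_1) = 63
  2·m_2 + 8·m_3 + 2·m_4 = 6(Δ_3 - Δ_2) = -24
Clamped end conditions give two more equations: 2h_0·m_0 + h_0·m_1 = 6(Δ_0 - g'(1)) = -18 and h_3·m_3 + 2h_3·m_4 = 6(g'(7) - Δ_3) = 12.
Solving the tridiagonal system: m_0 = -19/84, m_1 = -737/42, m_2 = 197/12, m_3 = -377/42, m_4 = 629/84.
On [3, 5], g(x) = -6 - 187/42·(x - 3) + 197/24·(x - 3)² - 237/112·(x - 3)³.
With (x - 3) = 2/3: g(11/3) = -1124/189.

-5.9471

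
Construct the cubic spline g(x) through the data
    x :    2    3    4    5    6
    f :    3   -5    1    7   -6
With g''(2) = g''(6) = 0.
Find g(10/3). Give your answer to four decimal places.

Write σ_i for g''(x_i). With h_i = 1, 1, 1, 1 and divided differences Δ_i = -8, 6, 6, -13, the continuity of g' gives the tridiagonal system
  1·σ_0 + 4·σ_1 + 1·σ_2 = 6(Δ_1 - Δ_0) = 84
  1·σ_1 + 4·σ_2 + 1·σ_3 = 6(Δ_2 - Δ_1) = 0
  1·σ_2 + 4·σ_3 + 1·σ_4 = 6(Δ_3 - Δ_2) = -114
Natural end conditions: σ_0 = σ_4 = 0.
Solving: σ_0 = 0, σ_1 = 573/28, σ_2 = 15/7, σ_3 = -813/28, σ_4 = 0.
On [3, 4], g(x) = -5 - 33/28·(x - 3) + 573/56·(x - 3)² - 171/56·(x - 3)³.
With (x - 3) = 1/3: g(10/3) = -367/84.

-4.3690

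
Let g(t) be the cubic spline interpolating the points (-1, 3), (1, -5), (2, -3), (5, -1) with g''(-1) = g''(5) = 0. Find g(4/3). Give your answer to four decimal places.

-4.6338

With M_i denoting the second derivative at x_i, h_i = 2, 1, 3, and Δ_i = (y_(i+1) − y_i)/h_i = -4, 2, 2/3:
  2·M_0 + 6·M_1 + 1·M_2 = 6(Δ_1 - Δ_0) = 36
  1·M_1 + 8·M_2 + 3·M_3 = 6(Δ_2 - Δ_1) = -8
Natural end conditions: M_0 = M_3 = 0.
Hence M_0 = 0, M_1 = 296/47, M_2 = -84/47, M_3 = 0.
On [1, 2], g(t) = -5 + 28/141·(t - 1) + 148/47·(t - 1)² - 190/141·(t - 1)³.
With (t - 1) = 1/3: g(4/3) = -17641/3807.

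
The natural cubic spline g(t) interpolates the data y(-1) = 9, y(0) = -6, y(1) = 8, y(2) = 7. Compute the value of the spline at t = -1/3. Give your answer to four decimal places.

-4.2346

Put M_i = g'' at the i-th knot. Here h = (1, 1, 1) and Δ = (-15, 14, -1), so the interior equations h_(i-1)·M_(i-1) + 2(h_(i-1)+h_i)·M_i + h_i·M_(i+1) = 6(Δ_i − Δ_(i-1)) read
  1·M_0 + 4·M_1 + 1·M_2 = 6(Δ_1 - Δ_0) = 174
  1·M_1 + 4·M_2 + 1·M_3 = 6(Δ_2 - Δ_1) = -90
Natural end conditions: M_0 = M_3 = 0.
Solving: M_0 = 0, M_1 = 262/5, M_2 = -178/5, M_3 = 0.
On [-1, 0], g(t) = 9 - 356/15·(t + 1) + 0·(t + 1)² + 131/15·(t + 1)³.
With (t + 1) = 2/3: g(-1/3) = -343/81.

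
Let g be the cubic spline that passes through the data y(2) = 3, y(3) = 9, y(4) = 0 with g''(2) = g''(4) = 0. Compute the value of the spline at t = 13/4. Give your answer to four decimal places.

Write M_i for g''(x_i). With h_i = 1, 1 and divided differences Δ_i = 6, -9, the continuity of g' gives the tridiagonal system
  1·M_0 + 4·M_1 + 1·M_2 = 6(Δ_1 - Δ_0) = -90
Natural end conditions: M_0 = M_2 = 0.
Solving the tridiagonal system: M_0 = 0, M_1 = -45/2, M_2 = 0.
On [3, 4], g(t) = 9 - 3/2·(t - 3) - 45/4·(t - 3)² + 15/4·(t - 3)³.
With (t - 3) = 1/4: g(13/4) = 2043/256.

7.9805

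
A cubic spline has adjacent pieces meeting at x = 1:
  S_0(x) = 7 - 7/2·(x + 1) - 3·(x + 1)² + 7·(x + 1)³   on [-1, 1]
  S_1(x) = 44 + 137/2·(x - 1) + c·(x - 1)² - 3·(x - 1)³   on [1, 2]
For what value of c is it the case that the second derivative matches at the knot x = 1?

S_0''(x) = -6 + 42·(x + 1), so S_0''(1) = 78. On the right, S_1''(1) = 2c, so c = 39.

39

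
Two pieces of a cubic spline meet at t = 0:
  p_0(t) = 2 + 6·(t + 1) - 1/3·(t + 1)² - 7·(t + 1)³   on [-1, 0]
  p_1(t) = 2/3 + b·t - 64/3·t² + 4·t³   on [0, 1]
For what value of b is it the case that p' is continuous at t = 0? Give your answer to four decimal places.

p_0'(t) = 6 - 2/3·(t + 1) - 21·(t + 1)², so p_0'(0) = -47/3. On the right, p_1'(0) = b, so b = -47/3.

-15.6667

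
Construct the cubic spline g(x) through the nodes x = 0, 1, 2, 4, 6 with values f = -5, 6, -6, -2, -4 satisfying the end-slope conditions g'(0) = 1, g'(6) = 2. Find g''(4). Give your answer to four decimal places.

Write M_i for g''(x_i). With h_i = 1, 1, 2, 2 and divided differences Δ_i = 11, -12, 2, -1, the continuity of g' gives the tridiagonal system
  1·M_0 + 4·M_1 + 1·M_2 = 6(Δ_1 - Δ_0) = -138
  1·M_1 + 6·M_2 + 2·M_3 = 6(Δ_2 - Δ_1) = 84
  2·M_2 + 8·M_3 + 2·M_4 = 6(Δ_3 - Δ_2) = -18
Clamped end conditions give two more equations: 2h_0·M_0 + h_0·M_1 = 6(Δ_0 - g'(0)) = 60 and h_3·M_3 + 2h_3·M_4 = 6(g'(6) - Δ_3) = 18.
Solving the tridiagonal system: M_0 = 2431/42, M_1 = -1171/21, M_2 = 163/6, M_3 = -244/21, M_4 = 433/42.

-11.6190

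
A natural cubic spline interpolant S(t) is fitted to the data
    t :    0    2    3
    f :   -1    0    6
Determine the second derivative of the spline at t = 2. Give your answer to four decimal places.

5.5000

Let M_i = S''(x_i). Step sizes h_i = 2, 1; slopes of the chords Δ_i = (y_(i+1) - y_i)/h_i = 1/2, 6.
  2·M_0 + 6·M_1 + 1·M_2 = 6(Δ_1 - Δ_0) = 33
Natural end conditions: M_0 = M_2 = 0.
Forward elimination and back-substitution give M_0 = 0, M_1 = 11/2, M_2 = 0.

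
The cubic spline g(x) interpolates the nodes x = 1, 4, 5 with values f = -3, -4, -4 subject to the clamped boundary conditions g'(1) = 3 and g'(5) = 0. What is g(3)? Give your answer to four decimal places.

-2.8519

With M_i denoting the second derivative at x_i, h_i = 3, 1, and Δ_i = (y_(i+1) − y_i)/h_i = -1/3, 0:
  3·M_0 + 8·M_1 + 1·M_2 = 6(Δ_1 - Δ_0) = 2
Clamped end conditions give two more equations: 2h_0·M_0 + h_0·M_1 = 6(Δ_0 - g'(1)) = -20 and h_1·M_1 + 2h_1·M_2 = 6(g'(5) - Δ_1) = 0.
Solving the tridiagonal system: M_0 = -13/3, M_1 = 2, M_2 = -1.
On [1, 4], g(x) = -3 + 3·(x - 1) - 13/6·(x - 1)² + 19/54·(x - 1)³.
With (x - 1) = 2: g(3) = -77/27.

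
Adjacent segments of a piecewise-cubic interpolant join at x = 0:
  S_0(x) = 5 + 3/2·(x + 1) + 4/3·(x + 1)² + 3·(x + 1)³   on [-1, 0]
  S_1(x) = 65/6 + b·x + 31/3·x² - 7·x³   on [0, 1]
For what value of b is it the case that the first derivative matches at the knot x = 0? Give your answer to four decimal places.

13.1667

S_0'(x) = 3/2 + 8/3·(x + 1) + 9·(x + 1)², so S_0'(0) = 79/6. On the right, S_1'(0) = b, so b = 79/6.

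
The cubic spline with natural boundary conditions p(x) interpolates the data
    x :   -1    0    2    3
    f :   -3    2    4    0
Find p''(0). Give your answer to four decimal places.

With M_i denoting the second derivative at x_i, h_i = 1, 2, 1, and Δ_i = (y_(i+1) − y_i)/h_i = 5, 1, -4:
  1·M_0 + 6·M_1 + 2·M_2 = 6(Δ_1 - Δ_0) = -24
  2·M_1 + 6·M_2 + 1·M_3 = 6(Δ_2 - Δ_1) = -30
Natural end conditions: M_0 = M_3 = 0.
Hence M_0 = 0, M_1 = -21/8, M_2 = -33/8, M_3 = 0.

-2.6250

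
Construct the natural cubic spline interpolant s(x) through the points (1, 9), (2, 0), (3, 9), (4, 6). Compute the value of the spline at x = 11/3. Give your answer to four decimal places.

Write m_i for s''(x_i). With h_i = 1, 1, 1 and divided differences Δ_i = -9, 9, -3, the continuity of s' gives the tridiagonal system
  1·m_0 + 4·m_1 + 1·m_2 = 6(Δ_1 - Δ_0) = 108
  1·m_1 + 4·m_2 + 1·m_3 = 6(Δ_2 - Δ_1) = -72
Natural end conditions: m_0 = m_3 = 0.
Hence m_0 = 0, m_1 = 168/5, m_2 = -132/5, m_3 = 0.
On [3, 4], s(x) = 9 + 29/5·(x - 3) - 66/5·(x - 3)² + 22/5·(x - 3)³.
With (x - 3) = 2/3: s(11/3) = 1121/135.

8.3037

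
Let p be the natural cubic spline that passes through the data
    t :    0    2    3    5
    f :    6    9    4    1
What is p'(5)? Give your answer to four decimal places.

Write m_i for p''(x_i). With h_i = 2, 1, 2 and divided differences Δ_i = 3/2, -5, -3/2, the continuity of p' gives the tridiagonal system
  2·m_0 + 6·m_1 + 1·m_2 = 6(Δ_1 - Δ_0) = -39
  1·m_1 + 6·m_2 + 2·m_3 = 6(Δ_2 - Δ_1) = 21
Natural end conditions: m_0 = m_3 = 0.
Forward elimination and back-substitution give m_0 = 0, m_1 = -51/7, m_2 = 33/7, m_3 = 0.
On [3, 5], p'(t) = b_2 + 2c_2·(t - 3) + 3d_2·(t - 3)² with b_2 = Δ_2 - h_2(2m_2 + m_3)/6 = -65/14, c_2 = m_2/2 = 33/14, d_2 = (m_3 - m_2)/(6h_2) = -11/28. So p'(5) = 1/14.

0.0714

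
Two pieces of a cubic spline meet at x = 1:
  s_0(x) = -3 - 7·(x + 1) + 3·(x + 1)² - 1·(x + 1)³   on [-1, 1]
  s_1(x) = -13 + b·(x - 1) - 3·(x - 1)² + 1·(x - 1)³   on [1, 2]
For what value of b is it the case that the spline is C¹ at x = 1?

s_0'(x) = -7 + 6·(x + 1) - 3·(x + 1)², so s_0'(1) = -7. On the right, s_1'(1) = b, so b = -7.

-7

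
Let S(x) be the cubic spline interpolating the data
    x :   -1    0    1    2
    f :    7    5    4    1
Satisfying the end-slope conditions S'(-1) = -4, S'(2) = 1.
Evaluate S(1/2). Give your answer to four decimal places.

4.8333

With σ_i denoting the second derivative at x_i, h_i = 1, 1, 1, and Δ_i = (y_(i+1) − y_i)/h_i = -2, -1, -3:
  1·σ_0 + 4·σ_1 + 1·σ_2 = 6(Δ_1 - Δ_0) = 6
  1·σ_1 + 4·σ_2 + 1·σ_3 = 6(Δ_2 - Δ_1) = -12
Clamped end conditions give two more equations: 2h_0·σ_0 + h_0·σ_1 = 6(Δ_0 - S'(-1)) = 12 and h_2·σ_2 + 2h_2·σ_3 = 6(S'(2) - Δ_2) = 24.
Solving the tridiagonal system: σ_0 = 74/15, σ_1 = 32/15, σ_2 = -112/15, σ_3 = 236/15.
On [0, 1], S(x) = 5 - 7/15·x + 16/15·x² - 8/5·x³.
With x = 1/2: S(1/2) = 29/6.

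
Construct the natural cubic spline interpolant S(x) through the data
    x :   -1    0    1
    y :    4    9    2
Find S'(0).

With σ_i denoting the second derivative at x_i, h_i = 1, 1, and Δ_i = (y_(i+1) − y_i)/h_i = 5, -7:
  1·σ_0 + 4·σ_1 + 1·σ_2 = 6(Δ_1 - Δ_0) = -72
Natural end conditions: σ_0 = σ_2 = 0.
Hence σ_0 = 0, σ_1 = -18, σ_2 = 0.
On [0, 1], S'(x) = b_1 + 2c_1·x + 3d_1·x² with b_1 = Δ_1 - h_1(2σ_1 + σ_2)/6 = -1, c_1 = σ_1/2 = -9, d_1 = (σ_2 - σ_1)/(6h_1) = 3. So S'(0) = -1.

-1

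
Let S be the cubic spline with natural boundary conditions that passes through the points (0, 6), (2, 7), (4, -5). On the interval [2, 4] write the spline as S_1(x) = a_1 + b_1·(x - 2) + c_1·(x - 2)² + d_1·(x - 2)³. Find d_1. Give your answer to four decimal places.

0.4063

Write M_i for S''(x_i). With h_i = 2, 2 and divided differences Δ_i = 1/2, -6, the continuity of S' gives the tridiagonal system
  2·M_0 + 8·M_1 + 2·M_2 = 6(Δ_1 - Δ_0) = -39
Natural end conditions: M_0 = M_2 = 0.
Solving the tridiagonal system: M_0 = 0, M_1 = -39/8, M_2 = 0.
On [2, 4], with S_1(x) = a_1 + b_1·(x - 2) + c_1·(x - 2)² + d_1·(x - 2)³: c_1 = M_1/2 = -39/16, d_1 = (M_2 - M_1)/(6h_1) = 13/32, b_1 = Δ_1 - h_1(2M_1 + M_2)/6 = -11/4.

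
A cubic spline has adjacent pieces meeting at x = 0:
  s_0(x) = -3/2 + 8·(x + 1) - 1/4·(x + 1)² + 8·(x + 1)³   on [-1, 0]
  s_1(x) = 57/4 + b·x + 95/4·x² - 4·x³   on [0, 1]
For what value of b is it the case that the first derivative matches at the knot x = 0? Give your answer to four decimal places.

s_0'(x) = 8 - 1/2·(x + 1) + 24·(x + 1)², so s_0'(0) = 63/2. On the right, s_1'(0) = b, so b = 63/2.

31.5000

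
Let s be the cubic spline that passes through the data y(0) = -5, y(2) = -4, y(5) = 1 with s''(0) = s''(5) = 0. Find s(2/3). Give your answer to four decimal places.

-4.8049

Let M_i = s''(x_i). Step sizes h_i = 2, 3; slopes of the chords Δ_i = (y_(i+1) - y_i)/h_i = 1/2, 5/3.
  2·M_0 + 10·M_1 + 3·M_2 = 6(Δ_1 - Δ_0) = 7
Natural end conditions: M_0 = M_2 = 0.
Solving the tridiagonal system: M_0 = 0, M_1 = 7/10, M_2 = 0.
On [0, 2], s(x) = -5 + 4/15·x + 0·x² + 7/120·x³.
With x = 2/3: s(2/3) = -1946/405.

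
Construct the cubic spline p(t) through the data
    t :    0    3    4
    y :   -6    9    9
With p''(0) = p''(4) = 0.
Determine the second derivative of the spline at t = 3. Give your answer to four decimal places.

With M_i denoting the second derivative at x_i, h_i = 3, 1, and Δ_i = (y_(i+1) − y_i)/h_i = 5, 0:
  3·M_0 + 8·M_1 + 1·M_2 = 6(Δ_1 - Δ_0) = -30
Natural end conditions: M_0 = M_2 = 0.
Solving the tridiagonal system: M_0 = 0, M_1 = -15/4, M_2 = 0.

-3.7500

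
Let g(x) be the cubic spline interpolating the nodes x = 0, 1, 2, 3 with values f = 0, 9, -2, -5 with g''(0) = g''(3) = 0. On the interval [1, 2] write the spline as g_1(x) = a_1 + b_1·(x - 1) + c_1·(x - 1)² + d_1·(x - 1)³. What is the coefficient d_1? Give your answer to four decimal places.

9.3333

Let M_i = g''(x_i). Step sizes h_i = 1, 1, 1; slopes of the chords Δ_i = (y_(i+1) - y_i)/h_i = 9, -11, -3.
  1·M_0 + 4·M_1 + 1·M_2 = 6(Δ_1 - Δ_0) = -120
  1·M_1 + 4·M_2 + 1·M_3 = 6(Δ_2 - Δ_1) = 48
Natural end conditions: M_0 = M_3 = 0.
Solving: M_0 = 0, M_1 = -176/5, M_2 = 104/5, M_3 = 0.
On [1, 2], with g_1(x) = a_1 + b_1·(x - 1) + c_1·(x - 1)² + d_1·(x - 1)³: c_1 = M_1/2 = -88/5, d_1 = (M_2 - M_1)/(6h_1) = 28/3, b_1 = Δ_1 - h_1(2M_1 + M_2)/6 = -41/15.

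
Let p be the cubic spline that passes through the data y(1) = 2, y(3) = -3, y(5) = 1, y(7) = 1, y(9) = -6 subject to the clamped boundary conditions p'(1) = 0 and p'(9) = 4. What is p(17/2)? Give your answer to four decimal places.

-6.4381

Let σ_i = p''(x_i). Step sizes h_i = 2, 2, 2, 2; slopes of the chords Δ_i = (y_(i+1) - y_i)/h_i = -5/2, 2, 0, -7/2.
  2·σ_0 + 8·σ_1 + 2·σ_2 = 6(Δ_1 - Δ_0) = 27
  2·σ_1 + 8·σ_2 + 2·σ_3 = 6(Δ_2 - Δ_1) = -12
  2·σ_2 + 8·σ_3 + 2·σ_4 = 6(Δ_3 - Δ_2) = -21
Clamped end conditions give two more equations: 2h_0·σ_0 + h_0·σ_1 = 6(Δ_0 - p'(1)) = -15 and h_3·σ_3 + 2h_3·σ_4 = 6(p'(9) - Δ_3) = 45.
Hence σ_0 = -359/56, σ_1 = 149/28, σ_2 = -11/8, σ_3 = -163/28, σ_4 = 793/56.
On [7, 9], p(t) = 1 - 243/56·(t - 7) - 163/56·(t - 7)² + 373/224·(t - 7)³.
With (t - 7) = 3/2: p(17/2) = -11537/1792.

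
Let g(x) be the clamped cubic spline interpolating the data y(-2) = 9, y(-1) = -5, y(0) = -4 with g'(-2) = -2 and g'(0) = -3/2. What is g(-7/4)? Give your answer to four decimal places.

Put m_i = g'' at the i-th knot. Here h = (1, 1) and Δ = (-14, 1), so the interior equations h_(i-1)·m_(i-1) + 2(h_(i-1)+h_i)·m_i + h_i·m_(i+1) = 6(Δ_i − Δ_(i-1)) read
  1·m_0 + 4·m_1 + 1·m_2 = 6(Δ_1 - Δ_0) = 90
Clamped end conditions give two more equations: 2h_0·m_0 + h_0·m_1 = 6(Δ_0 - g'(-2)) = -72 and h_1·m_1 + 2h_1·m_2 = 6(g'(0) - Δ_1) = -15.
Solving the tridiagonal system: m_0 = -233/4, m_1 = 89/2, m_2 = -119/4.
On [-2, -1], g(x) = 9 - 2·(x + 2) - 233/8·(x + 2)² + 137/8·(x + 2)³.
With (x + 2) = 1/4: g(-7/4) = 3557/512.

6.9473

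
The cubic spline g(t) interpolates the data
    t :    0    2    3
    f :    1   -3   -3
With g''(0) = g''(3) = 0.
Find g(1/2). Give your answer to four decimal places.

Write M_i for g''(x_i). With h_i = 2, 1 and divided differences Δ_i = -2, 0, the continuity of g' gives the tridiagonal system
  2·M_0 + 6·M_1 + 1·M_2 = 6(Δ_1 - Δ_0) = 12
Natural end conditions: M_0 = M_2 = 0.
Forward elimination and back-substitution give M_0 = 0, M_1 = 2, M_2 = 0.
On [0, 2], g(t) = 1 - 8/3·t + 0·t² + 1/6·t³.
With t = 1/2: g(1/2) = -5/16.

-0.3125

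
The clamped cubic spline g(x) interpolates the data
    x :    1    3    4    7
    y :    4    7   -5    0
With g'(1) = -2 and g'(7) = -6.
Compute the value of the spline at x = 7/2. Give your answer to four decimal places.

1.1652

Put M_i = g'' at the i-th knot. Here h = (2, 1, 3) and Δ = (3/2, -12, 5/3), so the interior equations h_(i-1)·M_(i-1) + 2(h_(i-1)+h_i)·M_i + h_i·M_(i+1) = 6(Δ_i − Δ_(i-1)) read
  2·M_0 + 6·M_1 + 1·M_2 = 6(Δ_1 - Δ_0) = -81
  1·M_1 + 8·M_2 + 3·M_3 = 6(Δ_2 - Δ_1) = 82
Clamped end conditions give two more equations: 2h_0·M_0 + h_0·M_1 = 6(Δ_0 - g'(1)) = 21 and h_2·M_2 + 2h_2·M_3 = 6(g'(7) - Δ_2) = -46.
Forward elimination and back-substitution give M_0 = 229/14, M_1 = -311/14, M_2 = 137/7, M_3 = -733/42.
On [3, 4], g(x) = 7 - 55/7·(x - 3) - 311/28·(x - 3)² + 195/28·(x - 3)³.
With (x - 3) = 1/2: g(7/2) = 261/224.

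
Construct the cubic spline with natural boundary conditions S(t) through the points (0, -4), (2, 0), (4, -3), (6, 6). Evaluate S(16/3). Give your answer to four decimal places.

With m_i denoting the second derivative at x_i, h_i = 2, 2, 2, and Δ_i = (y_(i+1) − y_i)/h_i = 2, -3/2, 9/2:
  2·m_0 + 8·m_1 + 2·m_2 = 6(Δ_1 - Δ_0) = -21
  2·m_1 + 8·m_2 + 2·m_3 = 6(Δ_2 - Δ_1) = 36
Natural end conditions: m_0 = m_3 = 0.
Hence m_0 = 0, m_1 = -4, m_2 = 11/2, m_3 = 0.
On [4, 6], S(t) = -3 + 5/6·(t - 4) + 11/4·(t - 4)² - 11/24·(t - 4)³.
With (t - 4) = 4/3: S(16/3) = 155/81.

1.9136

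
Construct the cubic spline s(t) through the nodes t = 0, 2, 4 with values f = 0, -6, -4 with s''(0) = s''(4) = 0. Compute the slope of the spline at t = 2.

Put M_i = s'' at the i-th knot. Here h = (2, 2) and Δ = (-3, 1), so the interior equations h_(i-1)·M_(i-1) + 2(h_(i-1)+h_i)·M_i + h_i·M_(i+1) = 6(Δ_i − Δ_(i-1)) read
  2·M_0 + 8·M_1 + 2·M_2 = 6(Δ_1 - Δ_0) = 24
Natural end conditions: M_0 = M_2 = 0.
Solving: M_0 = 0, M_1 = 3, M_2 = 0.
On [2, 4], s'(t) = b_1 + 2c_1·(t - 2) + 3d_1·(t - 2)² with b_1 = Δ_1 - h_1(2M_1 + M_2)/6 = -1, c_1 = M_1/2 = 3/2, d_1 = (M_2 - M_1)/(6h_1) = -1/4. So s'(2) = -1.

-1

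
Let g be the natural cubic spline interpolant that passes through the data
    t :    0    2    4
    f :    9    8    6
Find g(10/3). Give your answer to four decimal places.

With M_i denoting the second derivative at x_i, h_i = 2, 2, and Δ_i = (y_(i+1) − y_i)/h_i = -1/2, -1:
  2·M_0 + 8·M_1 + 2·M_2 = 6(Δ_1 - Δ_0) = -3
Natural end conditions: M_0 = M_2 = 0.
Hence M_0 = 0, M_1 = -3/8, M_2 = 0.
On [2, 4], g(t) = 8 - 3/4·(t - 2) - 3/16·(t - 2)² + 1/32·(t - 2)³.
With (t - 2) = 4/3: g(10/3) = 182/27.

6.7407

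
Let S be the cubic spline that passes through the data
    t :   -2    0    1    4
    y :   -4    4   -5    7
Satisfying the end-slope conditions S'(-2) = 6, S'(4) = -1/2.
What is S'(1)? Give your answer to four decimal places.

-6.3571

Put M_i = S'' at the i-th knot. Here h = (2, 1, 3) and Δ = (4, -9, 4), so the interior equations h_(i-1)·M_(i-1) + 2(h_(i-1)+h_i)·M_i + h_i·M_(i+1) = 6(Δ_i − Δ_(i-1)) read
  2·M_0 + 6·M_1 + 1·M_2 = 6(Δ_1 - Δ_0) = -78
  1·M_1 + 8·M_2 + 3·M_3 = 6(Δ_2 - Δ_1) = 78
Clamped end conditions give two more equations: 2h_0·M_0 + h_0·M_1 = 6(Δ_0 - S'(-2)) = -12 and h_2·M_2 + 2h_2·M_3 = 6(S'(4) - Δ_2) = -27.
Hence M_0 = 247/42, M_1 = -373/21, M_2 = 353/21, M_3 = -271/21.
On [1, 4], S'(t) = b_2 + 2c_2·(t - 1) + 3d_2·(t - 1)² with b_2 = Δ_2 - h_2(2M_2 + M_3)/6 = -89/14, c_2 = M_2/2 = 353/42, d_2 = (M_3 - M_2)/(6h_2) = -104/63. So S'(1) = -89/14.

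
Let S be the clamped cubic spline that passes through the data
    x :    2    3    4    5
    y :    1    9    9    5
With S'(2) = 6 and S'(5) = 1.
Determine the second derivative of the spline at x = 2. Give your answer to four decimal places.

Put M_i = S'' at the i-th knot. Here h = (1, 1, 1) and Δ = (8, 0, -4), so the interior equations h_(i-1)·M_(i-1) + 2(h_(i-1)+h_i)·M_i + h_i·M_(i+1) = 6(Δ_i − Δ_(i-1)) read
  1·M_0 + 4·M_1 + 1·M_2 = 6(Δ_1 - Δ_0) = -48
  1·M_1 + 4·M_2 + 1·M_3 = 6(Δ_2 - Δ_1) = -24
Clamped end conditions give two more equations: 2h_0·M_0 + h_0·M_1 = 6(Δ_0 - S'(2)) = 12 and h_2·M_2 + 2h_2·M_3 = 6(S'(5) - Δ_2) = 30.
Solving the tridiagonal system: M_0 = 38/3, M_1 = -40/3, M_2 = -22/3, M_3 = 56/3.

12.6667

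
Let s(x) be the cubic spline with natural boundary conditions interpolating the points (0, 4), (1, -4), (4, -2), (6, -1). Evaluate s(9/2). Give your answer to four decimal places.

Write m_i for s''(x_i). With h_i = 1, 3, 2 and divided differences Δ_i = -8, 2/3, 1/2, the continuity of s' gives the tridiagonal system
  1·m_0 + 8·m_1 + 3·m_2 = 6(Δ_1 - Δ_0) = 52
  3·m_1 + 10·m_2 + 2·m_3 = 6(Δ_2 - Δ_1) = -1
Natural end conditions: m_0 = m_3 = 0.
Hence m_0 = 0, m_1 = 523/71, m_2 = -164/71, m_3 = 0.
On [4, 6], s(x) = -2 + 869/426·(x - 4) - 82/71·(x - 4)² + 41/213·(x - 4)³.
With (x - 4) = 1/2: s(9/2) = -707/568.

-1.2447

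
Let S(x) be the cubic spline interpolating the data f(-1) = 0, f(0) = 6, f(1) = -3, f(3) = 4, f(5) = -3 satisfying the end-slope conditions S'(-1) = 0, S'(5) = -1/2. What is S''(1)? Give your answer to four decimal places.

Let M_i = S''(x_i). Step sizes h_i = 1, 1, 2, 2; slopes of the chords Δ_i = (y_(i+1) - y_i)/h_i = 6, -9, 7/2, -7/2.
  1·M_0 + 4·M_1 + 1·M_2 = 6(Δ_1 - Δ_0) = -90
  1·M_1 + 6·M_2 + 2·M_3 = 6(Δ_2 - Δ_1) = 75
  2·M_2 + 8·M_3 + 2·M_4 = 6(Δ_3 - Δ_2) = -42
Clamped end conditions give two more equations: 2h_0·M_0 + h_0·M_1 = 6(Δ_0 - S'(-1)) = 36 and h_3·M_3 + 2h_3·M_4 = 6(S'(5) - Δ_3) = 18.
Forward elimination and back-substitution give M_0 = 3089/84, M_1 = -1577/42, M_2 = 281/12, M_3 = -587/42, M_4 = 965/84.

23.4167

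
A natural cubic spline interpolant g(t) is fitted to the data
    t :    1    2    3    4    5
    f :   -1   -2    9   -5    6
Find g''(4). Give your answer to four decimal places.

Write M_i for g''(x_i). With h_i = 1, 1, 1, 1 and divided differences Δ_i = -1, 11, -14, 11, the continuity of g' gives the tridiagonal system
  1·M_0 + 4·M_1 + 1·M_2 = 6(Δ_1 - Δ_0) = 72
  1·M_1 + 4·M_2 + 1·M_3 = 6(Δ_2 - Δ_1) = -150
  1·M_2 + 4·M_3 + 1·M_4 = 6(Δ_3 - Δ_2) = 150
Natural end conditions: M_0 = M_4 = 0.
Forward elimination and back-substitution give M_0 = 0, M_1 = 915/28, M_2 = -411/7, M_3 = 1461/28, M_4 = 0.

52.1786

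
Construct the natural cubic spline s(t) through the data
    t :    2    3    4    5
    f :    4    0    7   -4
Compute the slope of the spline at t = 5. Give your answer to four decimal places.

Write σ_i for s''(x_i). With h_i = 1, 1, 1 and divided differences Δ_i = -4, 7, -11, the continuity of s' gives the tridiagonal system
  1·σ_0 + 4·σ_1 + 1·σ_2 = 6(Δ_1 - Δ_0) = 66
  1·σ_1 + 4·σ_2 + 1·σ_3 = 6(Δ_2 - Δ_1) = -108
Natural end conditions: σ_0 = σ_3 = 0.
Solving: σ_0 = 0, σ_1 = 124/5, σ_2 = -166/5, σ_3 = 0.
On [4, 5], s'(t) = b_2 + 2c_2·(t - 4) + 3d_2·(t - 4)² with b_2 = Δ_2 - h_2(2σ_2 + σ_3)/6 = 1/15, c_2 = σ_2/2 = -83/5, d_2 = (σ_3 - σ_2)/(6h_2) = 83/15. So s'(5) = -248/15.

-16.5333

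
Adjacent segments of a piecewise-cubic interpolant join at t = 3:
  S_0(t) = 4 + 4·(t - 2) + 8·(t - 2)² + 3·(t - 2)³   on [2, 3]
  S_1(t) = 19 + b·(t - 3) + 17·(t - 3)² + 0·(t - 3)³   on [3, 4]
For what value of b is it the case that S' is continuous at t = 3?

S_0'(t) = 4 + 16·(t - 2) + 9·(t - 2)², so S_0'(3) = 29. On the right, S_1'(3) = b, so b = 29.

29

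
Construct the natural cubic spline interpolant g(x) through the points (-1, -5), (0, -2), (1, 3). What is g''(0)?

3

Put σ_i = g'' at the i-th knot. Here h = (1, 1) and Δ = (3, 5), so the interior equations h_(i-1)·σ_(i-1) + 2(h_(i-1)+h_i)·σ_i + h_i·σ_(i+1) = 6(Δ_i − Δ_(i-1)) read
  1·σ_0 + 4·σ_1 + 1·σ_2 = 6(Δ_1 - Δ_0) = 12
Natural end conditions: σ_0 = σ_2 = 0.
Hence σ_0 = 0, σ_1 = 3, σ_2 = 0.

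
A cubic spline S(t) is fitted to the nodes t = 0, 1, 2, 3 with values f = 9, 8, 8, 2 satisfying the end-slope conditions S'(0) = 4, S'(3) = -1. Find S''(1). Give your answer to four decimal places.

11.0667

Write M_i for S''(x_i). With h_i = 1, 1, 1 and divided differences Δ_i = -1, 0, -6, the continuity of S' gives the tridiagonal system
  1·M_0 + 4·M_1 + 1·M_2 = 6(Δ_1 - Δ_0) = 6
  1·M_1 + 4·M_2 + 1·M_3 = 6(Δ_2 - Δ_1) = -36
Clamped end conditions give two more equations: 2h_0·M_0 + h_0·M_1 = 6(Δ_0 - S'(0)) = -30 and h_2·M_2 + 2h_2·M_3 = 6(S'(3) - Δ_2) = 30.
Hence M_0 = -308/15, M_1 = 166/15, M_2 = -266/15, M_3 = 358/15.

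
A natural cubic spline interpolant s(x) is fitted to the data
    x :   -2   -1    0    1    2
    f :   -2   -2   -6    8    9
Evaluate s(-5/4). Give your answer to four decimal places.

-1.1504

Let M_i = s''(x_i). Step sizes h_i = 1, 1, 1, 1; slopes of the chords Δ_i = (y_(i+1) - y_i)/h_i = 0, -4, 14, 1.
  1·M_0 + 4·M_1 + 1·M_2 = 6(Δ_1 - Δ_0) = -24
  1·M_1 + 4·M_2 + 1·M_3 = 6(Δ_2 - Δ_1) = 108
  1·M_2 + 4·M_3 + 1·M_4 = 6(Δ_3 - Δ_2) = -78
Natural end conditions: M_0 = M_4 = 0.
Solving the tridiagonal system: M_0 = 0, M_1 = -435/28, M_2 = 267/7, M_3 = -813/28, M_4 = 0.
On [-2, -1], s(x) = -2 + 145/56·(x + 2) + 0·(x + 2)² - 145/56·(x + 2)³.
With (x + 2) = 3/4: s(-5/4) = -589/512.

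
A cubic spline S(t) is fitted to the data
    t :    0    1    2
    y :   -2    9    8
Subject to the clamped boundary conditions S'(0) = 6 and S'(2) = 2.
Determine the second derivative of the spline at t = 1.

-32

With M_i denoting the second derivative at x_i, h_i = 1, 1, and Δ_i = (y_(i+1) − y_i)/h_i = 11, -1:
  1·M_0 + 4·M_1 + 1·M_2 = 6(Δ_1 - Δ_0) = -72
Clamped end conditions give two more equations: 2h_0·M_0 + h_0·M_1 = 6(Δ_0 - S'(0)) = 30 and h_1·M_1 + 2h_1·M_2 = 6(S'(2) - Δ_1) = 18.
Solving: M_0 = 31, M_1 = -32, M_2 = 25.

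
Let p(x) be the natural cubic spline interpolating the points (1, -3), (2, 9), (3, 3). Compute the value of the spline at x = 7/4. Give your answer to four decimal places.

Write σ_i for p''(x_i). With h_i = 1, 1 and divided differences Δ_i = 12, -6, the continuity of p' gives the tridiagonal system
  1·σ_0 + 4·σ_1 + 1·σ_2 = 6(Δ_1 - Δ_0) = -108
Natural end conditions: σ_0 = σ_2 = 0.
Solving: σ_0 = 0, σ_1 = -27, σ_2 = 0.
On [1, 2], p(x) = -3 + 33/2·(x - 1) + 0·(x - 1)² - 9/2·(x - 1)³.
With (x - 1) = 3/4: p(7/4) = 957/128.

7.4766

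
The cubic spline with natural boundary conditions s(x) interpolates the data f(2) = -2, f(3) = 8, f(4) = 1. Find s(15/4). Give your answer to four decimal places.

3.7461

With σ_i denoting the second derivative at x_i, h_i = 1, 1, and Δ_i = (y_(i+1) − y_i)/h_i = 10, -7:
  1·σ_0 + 4·σ_1 + 1·σ_2 = 6(Δ_1 - Δ_0) = -102
Natural end conditions: σ_0 = σ_2 = 0.
Hence σ_0 = 0, σ_1 = -51/2, σ_2 = 0.
On [3, 4], s(x) = 8 + 3/2·(x - 3) - 51/4·(x - 3)² + 17/4·(x - 3)³.
With (x - 3) = 3/4: s(15/4) = 959/256.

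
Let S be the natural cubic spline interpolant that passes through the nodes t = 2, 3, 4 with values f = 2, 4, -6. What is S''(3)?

With σ_i denoting the second derivative at x_i, h_i = 1, 1, and Δ_i = (y_(i+1) − y_i)/h_i = 2, -10:
  1·σ_0 + 4·σ_1 + 1·σ_2 = 6(Δ_1 - Δ_0) = -72
Natural end conditions: σ_0 = σ_2 = 0.
Solving the tridiagonal system: σ_0 = 0, σ_1 = -18, σ_2 = 0.

-18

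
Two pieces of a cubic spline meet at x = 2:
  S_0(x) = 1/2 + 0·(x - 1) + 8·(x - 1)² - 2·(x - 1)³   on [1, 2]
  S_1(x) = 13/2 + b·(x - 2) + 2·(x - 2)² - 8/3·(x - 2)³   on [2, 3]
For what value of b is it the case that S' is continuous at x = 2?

10

S_0'(x) = 0 + 16·(x - 1) - 6·(x - 1)², so S_0'(2) = 10. On the right, S_1'(2) = b, so b = 10.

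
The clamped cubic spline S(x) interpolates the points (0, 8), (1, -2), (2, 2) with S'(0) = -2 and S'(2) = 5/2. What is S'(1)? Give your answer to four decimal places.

-4.6250

Let M_i = S''(x_i). Step sizes h_i = 1, 1; slopes of the chords Δ_i = (y_(i+1) - y_i)/h_i = -10, 4.
  1·M_0 + 4·M_1 + 1·M_2 = 6(Δ_1 - Δ_0) = 84
Clamped end conditions give two more equations: 2h_0·M_0 + h_0·M_1 = 6(Δ_0 - S'(0)) = -48 and h_1·M_1 + 2h_1·M_2 = 6(S'(2) - Δ_1) = -9.
Hence M_0 = -171/4, M_1 = 75/2, M_2 = -93/4.
On [1, 2], S'(x) = b_1 + 2c_1·(x - 1) + 3d_1·(x - 1)² with b_1 = Δ_1 - h_1(2M_1 + M_2)/6 = -37/8, c_1 = M_1/2 = 75/4, d_1 = (M_2 - M_1)/(6h_1) = -81/8. So S'(1) = -37/8.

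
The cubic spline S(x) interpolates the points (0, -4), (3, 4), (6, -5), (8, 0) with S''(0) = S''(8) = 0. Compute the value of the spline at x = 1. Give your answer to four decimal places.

0.4244

Put σ_i = S'' at the i-th knot. Here h = (3, 3, 2) and Δ = (8/3, -3, 5/2), so the interior equations h_(i-1)·σ_(i-1) + 2(h_(i-1)+h_i)·σ_i + h_i·σ_(i+1) = 6(Δ_i − Δ_(i-1)) read
  3·σ_0 + 12·σ_1 + 3·σ_2 = 6(Δ_1 - Δ_0) = -34
  3·σ_1 + 10·σ_2 + 2·σ_3 = 6(Δ_2 - Δ_1) = 33
Natural end conditions: σ_0 = σ_3 = 0.
Solving: σ_0 = 0, σ_1 = -439/111, σ_2 = 166/37, σ_3 = 0.
On [0, 3], S(x) = -4 + 1031/222·x + 0·x² - 439/1998·x³.
With x = 1: S(1) = 424/999.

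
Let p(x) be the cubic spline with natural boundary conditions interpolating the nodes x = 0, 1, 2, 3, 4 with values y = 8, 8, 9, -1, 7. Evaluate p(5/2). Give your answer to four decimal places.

Write σ_i for p''(x_i). With h_i = 1, 1, 1, 1 and divided differences Δ_i = 0, 1, -10, 8, the continuity of p' gives the tridiagonal system
  1·σ_0 + 4·σ_1 + 1·σ_2 = 6(Δ_1 - Δ_0) = 6
  1·σ_1 + 4·σ_2 + 1·σ_3 = 6(Δ_2 - Δ_1) = -66
  1·σ_2 + 4·σ_3 + 1·σ_4 = 6(Δ_3 - Δ_2) = 108
Natural end conditions: σ_0 = σ_4 = 0.
Hence σ_0 = 0, σ_1 = 33/4, σ_2 = -27, σ_3 = 135/4, σ_4 = 0.
On [2, 3], p(x) = 9 - 53/8·(x - 2) - 27/2·(x - 2)² + 81/8·(x - 2)³.
With (x - 2) = 1/2: p(5/2) = 229/64.

3.5781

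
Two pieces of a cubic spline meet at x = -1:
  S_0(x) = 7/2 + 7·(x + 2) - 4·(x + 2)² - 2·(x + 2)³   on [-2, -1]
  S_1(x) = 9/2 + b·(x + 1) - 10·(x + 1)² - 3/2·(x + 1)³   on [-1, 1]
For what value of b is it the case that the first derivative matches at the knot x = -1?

-7

S_0'(x) = 7 - 8·(x + 2) - 6·(x + 2)², so S_0'(-1) = -7. On the right, S_1'(-1) = b, so b = -7.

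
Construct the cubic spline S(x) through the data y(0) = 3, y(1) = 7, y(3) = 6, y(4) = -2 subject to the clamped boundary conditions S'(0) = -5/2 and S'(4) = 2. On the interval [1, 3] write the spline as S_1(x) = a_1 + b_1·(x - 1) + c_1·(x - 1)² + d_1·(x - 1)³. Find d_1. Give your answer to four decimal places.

-0.6786

Write m_i for S''(x_i). With h_i = 1, 2, 1 and divided differences Δ_i = 4, -1/2, -8, the continuity of S' gives the tridiagonal system
  1·m_0 + 6·m_1 + 2·m_2 = 6(Δ_1 - Δ_0) = -27
  2·m_1 + 6·m_2 + 1·m_3 = 6(Δ_2 - Δ_1) = -45
Clamped end conditions give two more equations: 2h_0·m_0 + h_0·m_1 = 6(Δ_0 - S'(0)) = 39 and h_2·m_2 + 2h_2·m_3 = 6(S'(4) - Δ_2) = 60.
Solving: m_0 = 753/35, m_1 = -141/35, m_2 = -426/35, m_3 = 1263/35.
On [1, 3], with S_1(x) = a_1 + b_1·(x - 1) + c_1·(x - 1)² + d_1·(x - 1)³: c_1 = m_1/2 = -141/70, d_1 = (m_2 - m_1)/(6h_1) = -19/28, b_1 = Δ_1 - h_1(2m_1 + m_2)/6 = 437/70.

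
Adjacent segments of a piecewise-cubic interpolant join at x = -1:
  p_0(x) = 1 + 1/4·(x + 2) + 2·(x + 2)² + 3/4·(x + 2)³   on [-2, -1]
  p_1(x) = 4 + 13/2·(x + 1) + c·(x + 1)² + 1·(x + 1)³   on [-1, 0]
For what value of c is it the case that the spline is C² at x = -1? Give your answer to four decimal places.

p_0''(x) = 4 + 9/2·(x + 2), so p_0''(-1) = 17/2. On the right, p_1''(-1) = 2c, so c = 17/4.

4.2500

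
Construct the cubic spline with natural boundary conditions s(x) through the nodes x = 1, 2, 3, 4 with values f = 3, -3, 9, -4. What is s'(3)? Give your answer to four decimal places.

2.7333

Write m_i for s''(x_i). With h_i = 1, 1, 1 and divided differences Δ_i = -6, 12, -13, the continuity of s' gives the tridiagonal system
  1·m_0 + 4·m_1 + 1·m_2 = 6(Δ_1 - Δ_0) = 108
  1·m_1 + 4·m_2 + 1·m_3 = 6(Δ_2 - Δ_1) = -150
Natural end conditions: m_0 = m_3 = 0.
Solving the tridiagonal system: m_0 = 0, m_1 = 194/5, m_2 = -236/5, m_3 = 0.
On [3, 4], s'(x) = b_2 + 2c_2·(x - 3) + 3d_2·(x - 3)² with b_2 = Δ_2 - h_2(2m_2 + m_3)/6 = 41/15, c_2 = m_2/2 = -118/5, d_2 = (m_3 - m_2)/(6h_2) = 118/15. So s'(3) = 41/15.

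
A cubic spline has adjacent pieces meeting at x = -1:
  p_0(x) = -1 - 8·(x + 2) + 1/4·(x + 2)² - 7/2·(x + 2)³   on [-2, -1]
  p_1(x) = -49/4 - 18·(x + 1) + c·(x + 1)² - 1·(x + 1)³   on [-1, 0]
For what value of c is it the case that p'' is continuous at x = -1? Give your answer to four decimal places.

p_0''(x) = 1/2 - 21·(x + 2), so p_0''(-1) = -41/2. On the right, p_1''(-1) = 2c, so c = -41/4.

-10.2500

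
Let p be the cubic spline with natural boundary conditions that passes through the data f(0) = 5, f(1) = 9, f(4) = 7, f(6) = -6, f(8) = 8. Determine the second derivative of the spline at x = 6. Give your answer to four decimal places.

With M_i denoting the second derivative at x_i, h_i = 1, 3, 2, 2, and Δ_i = (y_(i+1) − y_i)/h_i = 4, -2/3, -13/2, 7:
  1·M_0 + 8·M_1 + 3·M_2 = 6(Δ_1 - Δ_0) = -28
  3·M_1 + 10·M_2 + 2·M_3 = 6(Δ_2 - Δ_1) = -35
  2·M_2 + 8·M_3 + 2·M_4 = 6(Δ_3 - Δ_2) = 81
Natural end conditions: M_0 = M_4 = 0.
Solving: M_0 = 0, M_1 = -401/268, M_2 = -358/67, M_3 = 6143/536, M_4 = 0.

11.4608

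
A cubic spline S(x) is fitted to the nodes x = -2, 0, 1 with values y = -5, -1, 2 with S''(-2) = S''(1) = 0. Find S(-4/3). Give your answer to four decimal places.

Let m_i = S''(x_i). Step sizes h_i = 2, 1; slopes of the chords Δ_i = (y_(i+1) - y_i)/h_i = 2, 3.
  2·m_0 + 6·m_1 + 1·m_2 = 6(Δ_1 - Δ_0) = 6
Natural end conditions: m_0 = m_2 = 0.
Forward elimination and back-substitution give m_0 = 0, m_1 = 1, m_2 = 0.
On [-2, 0], S(x) = -5 + 5/3·(x + 2) + 0·(x + 2)² + 1/12·(x + 2)³.
With (x + 2) = 2/3: S(-4/3) = -313/81.

-3.8642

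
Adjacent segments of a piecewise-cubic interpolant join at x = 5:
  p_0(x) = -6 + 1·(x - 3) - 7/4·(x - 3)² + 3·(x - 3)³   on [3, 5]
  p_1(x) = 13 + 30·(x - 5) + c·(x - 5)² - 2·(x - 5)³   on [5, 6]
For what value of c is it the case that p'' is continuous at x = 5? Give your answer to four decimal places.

p_0''(x) = -7/2 + 18·(x - 3), so p_0''(5) = 65/2. On the right, p_1''(5) = 2c, so c = 65/4.

16.2500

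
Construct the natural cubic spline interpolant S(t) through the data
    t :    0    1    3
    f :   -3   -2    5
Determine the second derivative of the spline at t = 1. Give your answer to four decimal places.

Put M_i = S'' at the i-th knot. Here h = (1, 2) and Δ = (1, 7/2), so the interior equations h_(i-1)·M_(i-1) + 2(h_(i-1)+h_i)·M_i + h_i·M_(i+1) = 6(Δ_i − Δ_(i-1)) read
  1·M_0 + 6·M_1 + 2·M_2 = 6(Δ_1 - Δ_0) = 15
Natural end conditions: M_0 = M_2 = 0.
Forward elimination and back-substitution give M_0 = 0, M_1 = 5/2, M_2 = 0.

2.5000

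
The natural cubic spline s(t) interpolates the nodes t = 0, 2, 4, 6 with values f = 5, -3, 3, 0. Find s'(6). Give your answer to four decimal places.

Let M_i = s''(x_i). Step sizes h_i = 2, 2, 2; slopes of the chords Δ_i = (y_(i+1) - y_i)/h_i = -4, 3, -3/2.
  2·M_0 + 8·M_1 + 2·M_2 = 6(Δ_1 - Δ_0) = 42
  2·M_1 + 8·M_2 + 2·M_3 = 6(Δ_2 - Δ_1) = -27
Natural end conditions: M_0 = M_3 = 0.
Solving: M_0 = 0, M_1 = 13/2, M_2 = -5, M_3 = 0.
On [4, 6], s'(t) = b_2 + 2c_2·(t - 4) + 3d_2·(t - 4)² with b_2 = Δ_2 - h_2(2M_2 + M_3)/6 = 11/6, c_2 = M_2/2 = -5/2, d_2 = (M_3 - M_2)/(6h_2) = 5/12. So s'(6) = -19/6.

-3.1667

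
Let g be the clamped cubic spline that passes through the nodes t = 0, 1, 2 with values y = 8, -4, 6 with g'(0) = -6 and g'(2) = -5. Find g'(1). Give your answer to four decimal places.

Let σ_i = g''(x_i). Step sizes h_i = 1, 1; slopes of the chords Δ_i = (y_(i+1) - y_i)/h_i = -12, 10.
  1·σ_0 + 4·σ_1 + 1·σ_2 = 6(Δ_1 - Δ_0) = 132
Clamped end conditions give two more equations: 2h_0·σ_0 + h_0·σ_1 = 6(Δ_0 - g'(0)) = -36 and h_1·σ_1 + 2h_1·σ_2 = 6(g'(2) - Δ_1) = -90.
Solving: σ_0 = -101/2, σ_1 = 65, σ_2 = -155/2.
On [1, 2], g'(t) = b_1 + 2c_1·(t - 1) + 3d_1·(t - 1)² with b_1 = Δ_1 - h_1(2σ_1 + σ_2)/6 = 5/4, c_1 = σ_1/2 = 65/2, d_1 = (σ_2 - σ_1)/(6h_1) = -95/4. So g'(1) = 5/4.

1.2500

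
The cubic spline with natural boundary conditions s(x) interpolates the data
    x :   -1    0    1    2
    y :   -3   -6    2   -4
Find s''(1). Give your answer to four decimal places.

-26.8000

Put M_i = s'' at the i-th knot. Here h = (1, 1, 1) and Δ = (-3, 8, -6), so the interior equations h_(i-1)·M_(i-1) + 2(h_(i-1)+h_i)·M_i + h_i·M_(i+1) = 6(Δ_i − Δ_(i-1)) read
  1·M_0 + 4·M_1 + 1·M_2 = 6(Δ_1 - Δ_0) = 66
  1·M_1 + 4·M_2 + 1·M_3 = 6(Δ_2 - Δ_1) = -84
Natural end conditions: M_0 = M_3 = 0.
Solving: M_0 = 0, M_1 = 116/5, M_2 = -134/5, M_3 = 0.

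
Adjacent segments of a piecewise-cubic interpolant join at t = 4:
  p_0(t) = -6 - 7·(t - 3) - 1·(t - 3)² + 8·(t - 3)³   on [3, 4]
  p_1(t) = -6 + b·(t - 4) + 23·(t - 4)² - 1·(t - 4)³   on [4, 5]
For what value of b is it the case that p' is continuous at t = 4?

15

p_0'(t) = -7 - 2·(t - 3) + 24·(t - 3)², so p_0'(4) = 15. On the right, p_1'(4) = b, so b = 15.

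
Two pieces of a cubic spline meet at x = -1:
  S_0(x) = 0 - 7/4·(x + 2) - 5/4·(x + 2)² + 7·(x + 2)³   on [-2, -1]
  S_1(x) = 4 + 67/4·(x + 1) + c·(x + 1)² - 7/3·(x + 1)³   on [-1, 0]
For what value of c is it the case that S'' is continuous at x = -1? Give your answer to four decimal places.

S_0''(x) = -5/2 + 42·(x + 2), so S_0''(-1) = 79/2. On the right, S_1''(-1) = 2c, so c = 79/4.

19.7500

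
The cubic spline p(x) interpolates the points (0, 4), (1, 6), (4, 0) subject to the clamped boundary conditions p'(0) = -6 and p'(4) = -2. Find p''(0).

Write σ_i for p''(x_i). With h_i = 1, 3 and divided differences Δ_i = 2, -2, the continuity of p' gives the tridiagonal system
  1·σ_0 + 8·σ_1 + 3·σ_2 = 6(Δ_1 - Δ_0) = -24
Clamped end conditions give two more equations: 2h_0·σ_0 + h_0·σ_1 = 6(Δ_0 - p'(0)) = 48 and h_1·σ_1 + 2h_1·σ_2 = 6(p'(4) - Δ_1) = 0.
Solving the tridiagonal system: σ_0 = 28, σ_1 = -8, σ_2 = 4.

28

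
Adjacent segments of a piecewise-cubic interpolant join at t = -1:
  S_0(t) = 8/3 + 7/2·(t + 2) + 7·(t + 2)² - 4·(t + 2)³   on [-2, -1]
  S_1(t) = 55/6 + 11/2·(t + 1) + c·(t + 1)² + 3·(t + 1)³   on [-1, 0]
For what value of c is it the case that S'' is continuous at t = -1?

S_0''(t) = 14 - 24·(t + 2), so S_0''(-1) = -10. On the right, S_1''(-1) = 2c, so c = -5.

-5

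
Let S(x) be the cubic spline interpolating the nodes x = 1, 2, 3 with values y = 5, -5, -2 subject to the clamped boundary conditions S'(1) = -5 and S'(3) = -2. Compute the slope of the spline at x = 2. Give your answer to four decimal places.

-3.5000

With m_i denoting the second derivative at x_i, h_i = 1, 1, and Δ_i = (y_(i+1) − y_i)/h_i = -10, 3:
  1·m_0 + 4·m_1 + 1·m_2 = 6(Δ_1 - Δ_0) = 78
Clamped end conditions give two more equations: 2h_0·m_0 + h_0·m_1 = 6(Δ_0 - S'(1)) = -30 and h_1·m_1 + 2h_1·m_2 = 6(S'(3) - Δ_1) = -30.
Forward elimination and back-substitution give m_0 = -33, m_1 = 36, m_2 = -33.
On [2, 3], S'(x) = b_1 + 2c_1·(x - 2) + 3d_1·(x - 2)² with b_1 = Δ_1 - h_1(2m_1 + m_2)/6 = -7/2, c_1 = m_1/2 = 18, d_1 = (m_2 - m_1)/(6h_1) = -23/2. So S'(2) = -7/2.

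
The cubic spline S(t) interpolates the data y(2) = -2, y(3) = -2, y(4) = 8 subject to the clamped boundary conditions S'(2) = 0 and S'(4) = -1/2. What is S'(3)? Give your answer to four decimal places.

With M_i denoting the second derivative at x_i, h_i = 1, 1, and Δ_i = (y_(i+1) − y_i)/h_i = 0, 10:
  1·M_0 + 4·M_1 + 1·M_2 = 6(Δ_1 - Δ_0) = 60
Clamped end conditions give two more equations: 2h_0·M_0 + h_0·M_1 = 6(Δ_0 - S'(2)) = 0 and h_1·M_1 + 2h_1·M_2 = 6(S'(4) - Δ_1) = -63.
Forward elimination and back-substitution give M_0 = -61/4, M_1 = 61/2, M_2 = -187/4.
On [3, 4], S'(t) = b_1 + 2c_1·(t - 3) + 3d_1·(t - 3)² with b_1 = Δ_1 - h_1(2M_1 + M_2)/6 = 61/8, c_1 = M_1/2 = 61/4, d_1 = (M_2 - M_1)/(6h_1) = -103/8. So S'(3) = 61/8.

7.6250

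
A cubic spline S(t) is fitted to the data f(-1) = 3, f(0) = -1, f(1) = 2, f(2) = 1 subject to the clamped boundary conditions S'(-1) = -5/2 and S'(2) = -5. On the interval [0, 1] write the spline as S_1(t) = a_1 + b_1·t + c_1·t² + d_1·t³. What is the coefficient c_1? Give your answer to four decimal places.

With M_i denoting the second derivative at x_i, h_i = 1, 1, 1, and Δ_i = (y_(i+1) − y_i)/h_i = -4, 3, -1:
  1·M_0 + 4·M_1 + 1·M_2 = 6(Δ_1 - Δ_0) = 42
  1·M_1 + 4·M_2 + 1·M_3 = 6(Δ_2 - Δ_1) = -24
Clamped end conditions give two more equations: 2h_0·M_0 + h_0·M_1 = 6(Δ_0 - S'(-1)) = -9 and h_2·M_2 + 2h_2·M_3 = 6(S'(2) - Δ_2) = -24.
Hence M_0 = -184/15, M_1 = 233/15, M_2 = -118/15, M_3 = -121/15.
On [0, 1], with S_1(t) = a_1 + b_1·t + c_1·t² + d_1·t³: c_1 = M_1/2 = 233/30, d_1 = (M_2 - M_1)/(6h_1) = -39/10, b_1 = Δ_1 - h_1(2M_1 + M_2)/6 = -13/15.

7.7667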